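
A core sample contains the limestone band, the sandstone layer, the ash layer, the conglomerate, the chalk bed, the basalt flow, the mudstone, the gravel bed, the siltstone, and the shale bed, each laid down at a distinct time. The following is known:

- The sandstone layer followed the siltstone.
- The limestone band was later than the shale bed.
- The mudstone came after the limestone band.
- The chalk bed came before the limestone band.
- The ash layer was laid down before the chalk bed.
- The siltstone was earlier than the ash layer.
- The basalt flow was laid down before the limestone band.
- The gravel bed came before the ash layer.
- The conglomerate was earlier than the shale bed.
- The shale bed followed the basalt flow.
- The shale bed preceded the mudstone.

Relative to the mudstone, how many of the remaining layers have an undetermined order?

Forced before the mudstone: the ash layer, the basalt flow, the chalk bed, the conglomerate, the gravel bed, the limestone band, the shale bed, and the siltstone.
That leaves the sandstone layer with no forced order relative to the mudstone — 1.

1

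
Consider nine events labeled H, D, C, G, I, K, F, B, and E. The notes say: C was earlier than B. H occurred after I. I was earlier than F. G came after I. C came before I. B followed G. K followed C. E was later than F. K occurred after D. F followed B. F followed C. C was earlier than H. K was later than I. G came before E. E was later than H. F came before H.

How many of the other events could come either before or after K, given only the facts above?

Forced before K: C, D, and I.
That leaves B, E, F, G, and H with no forced order relative to K — 5.

5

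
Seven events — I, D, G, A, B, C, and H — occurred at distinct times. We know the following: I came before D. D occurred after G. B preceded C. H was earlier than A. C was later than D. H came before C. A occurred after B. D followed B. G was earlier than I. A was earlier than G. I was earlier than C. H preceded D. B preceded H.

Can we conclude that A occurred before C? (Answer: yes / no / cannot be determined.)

Chain the constraints: A → G → D → C. Each link is directly stated, so A comes before C.

yes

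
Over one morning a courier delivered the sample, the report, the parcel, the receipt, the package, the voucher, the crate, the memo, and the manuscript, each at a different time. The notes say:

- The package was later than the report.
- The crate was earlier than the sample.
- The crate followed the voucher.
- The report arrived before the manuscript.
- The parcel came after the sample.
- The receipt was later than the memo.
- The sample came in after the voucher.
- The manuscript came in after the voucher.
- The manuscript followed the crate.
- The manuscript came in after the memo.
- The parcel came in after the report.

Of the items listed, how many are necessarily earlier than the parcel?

Directly stated before the parcel: the report and the sample.
The crate reaches the parcel via the crate → the sample → the parcel.
The voucher reaches the parcel via the voucher → the sample → the parcel.
No chain forces the manuscript (or any of the others) ahead of the parcel.
That's the crate, the report, the sample, and the voucher — 4 in all.

4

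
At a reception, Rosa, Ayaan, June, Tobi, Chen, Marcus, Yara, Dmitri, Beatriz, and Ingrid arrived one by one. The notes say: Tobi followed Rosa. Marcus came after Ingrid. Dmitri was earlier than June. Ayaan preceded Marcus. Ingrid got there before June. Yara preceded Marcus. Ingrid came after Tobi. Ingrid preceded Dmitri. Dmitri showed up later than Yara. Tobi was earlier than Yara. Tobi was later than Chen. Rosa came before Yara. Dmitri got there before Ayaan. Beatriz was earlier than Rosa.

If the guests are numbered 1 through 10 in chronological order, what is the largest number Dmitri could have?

Dmitri must come before Ayaan, June, and Marcus — 3 guests forced after them.
Everything else can be placed before Dmitri in some valid order, so Dmitri can sit as late as position 10 − 3 = 7.

7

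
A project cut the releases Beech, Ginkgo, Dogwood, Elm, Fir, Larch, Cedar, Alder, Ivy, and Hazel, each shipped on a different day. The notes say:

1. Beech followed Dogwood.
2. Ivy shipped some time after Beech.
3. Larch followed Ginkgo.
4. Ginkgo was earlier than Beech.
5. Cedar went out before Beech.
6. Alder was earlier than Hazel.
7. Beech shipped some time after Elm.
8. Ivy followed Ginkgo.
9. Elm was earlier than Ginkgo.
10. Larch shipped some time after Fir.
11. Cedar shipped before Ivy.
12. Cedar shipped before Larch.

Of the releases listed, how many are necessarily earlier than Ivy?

5

Directly stated before Ivy: Beech, Cedar, and Ginkgo.
Dogwood reaches Ivy via Dogwood → Beech → Ivy.
Elm reaches Ivy via Elm → Ginkgo → Ivy.
No chain forces Alder (or any of the others) ahead of Ivy.
That's Beech, Cedar, Dogwood, Elm, and Ginkgo — 5 in all.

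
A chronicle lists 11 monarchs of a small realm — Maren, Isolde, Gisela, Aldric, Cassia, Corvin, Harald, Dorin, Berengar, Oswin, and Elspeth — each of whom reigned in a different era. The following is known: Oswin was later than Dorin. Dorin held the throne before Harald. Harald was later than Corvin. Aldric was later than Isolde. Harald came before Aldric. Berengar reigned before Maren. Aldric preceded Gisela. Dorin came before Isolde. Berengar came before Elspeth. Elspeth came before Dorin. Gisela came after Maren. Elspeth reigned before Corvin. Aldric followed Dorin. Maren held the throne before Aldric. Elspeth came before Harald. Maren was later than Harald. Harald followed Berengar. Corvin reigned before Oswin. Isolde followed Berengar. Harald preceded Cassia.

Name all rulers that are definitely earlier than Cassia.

Berengar, Corvin, Dorin, Elspeth, Harald

Directly stated before Cassia: Harald.
Berengar reaches Cassia via Berengar → Harald → Cassia.
Corvin reaches Cassia via Corvin → Harald → Cassia.
Dorin reaches Cassia via Dorin → Harald → Cassia.
Likewise Elspeth reaches Cassia by chaining the stated constraints.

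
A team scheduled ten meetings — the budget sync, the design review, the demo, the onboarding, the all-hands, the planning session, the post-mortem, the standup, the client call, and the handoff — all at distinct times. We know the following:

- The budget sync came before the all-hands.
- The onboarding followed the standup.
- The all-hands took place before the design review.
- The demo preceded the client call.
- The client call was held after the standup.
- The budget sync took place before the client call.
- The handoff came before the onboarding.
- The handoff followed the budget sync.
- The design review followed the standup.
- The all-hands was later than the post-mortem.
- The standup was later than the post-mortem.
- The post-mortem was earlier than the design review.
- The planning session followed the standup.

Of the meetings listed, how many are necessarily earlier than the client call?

Directly stated before the client call: the budget sync, the demo, and the standup.
The post-mortem reaches the client call via the post-mortem → the standup → the client call.
That's the budget sync, the demo, the post-mortem, and the standup — 4 in all.

4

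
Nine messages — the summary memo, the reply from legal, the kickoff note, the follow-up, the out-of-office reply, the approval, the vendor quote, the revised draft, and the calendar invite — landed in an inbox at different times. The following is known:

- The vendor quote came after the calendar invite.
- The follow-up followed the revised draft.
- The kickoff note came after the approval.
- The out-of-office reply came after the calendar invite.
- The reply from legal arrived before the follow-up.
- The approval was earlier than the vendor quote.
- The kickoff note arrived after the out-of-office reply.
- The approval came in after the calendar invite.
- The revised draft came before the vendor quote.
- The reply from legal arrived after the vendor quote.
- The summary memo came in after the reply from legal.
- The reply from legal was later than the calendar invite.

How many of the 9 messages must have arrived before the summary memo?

Directly stated before the summary memo: the reply from legal.
The approval reaches the summary memo via the approval → the vendor quote → the reply from legal → the summary memo.
The calendar invite reaches the summary memo via the calendar invite → the reply from legal → the summary memo.
The revised draft reaches the summary memo via the revised draft → the vendor quote → the reply from legal → the summary memo.
Likewise the vendor quote reaches the summary memo by chaining the stated constraints.
No chain forces the kickoff note (or any of the others) ahead of the summary memo.
That's the approval, the calendar invite, the reply from legal, the revised draft, and the vendor quote — 5 in all.

5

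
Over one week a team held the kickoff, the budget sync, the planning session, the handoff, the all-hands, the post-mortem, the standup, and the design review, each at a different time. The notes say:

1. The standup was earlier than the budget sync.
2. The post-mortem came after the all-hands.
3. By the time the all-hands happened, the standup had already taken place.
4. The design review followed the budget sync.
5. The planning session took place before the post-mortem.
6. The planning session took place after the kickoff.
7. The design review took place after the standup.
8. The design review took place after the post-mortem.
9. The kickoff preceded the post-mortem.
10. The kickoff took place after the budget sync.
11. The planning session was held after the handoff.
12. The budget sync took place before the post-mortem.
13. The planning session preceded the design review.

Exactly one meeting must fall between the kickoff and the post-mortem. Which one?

the planning session

Tracing the constraints gives the kickoff → the planning session → the post-mortem, so the planning session sits after the kickoff and before the post-mortem.
No other meeting is forced both after the kickoff and before the post-mortem.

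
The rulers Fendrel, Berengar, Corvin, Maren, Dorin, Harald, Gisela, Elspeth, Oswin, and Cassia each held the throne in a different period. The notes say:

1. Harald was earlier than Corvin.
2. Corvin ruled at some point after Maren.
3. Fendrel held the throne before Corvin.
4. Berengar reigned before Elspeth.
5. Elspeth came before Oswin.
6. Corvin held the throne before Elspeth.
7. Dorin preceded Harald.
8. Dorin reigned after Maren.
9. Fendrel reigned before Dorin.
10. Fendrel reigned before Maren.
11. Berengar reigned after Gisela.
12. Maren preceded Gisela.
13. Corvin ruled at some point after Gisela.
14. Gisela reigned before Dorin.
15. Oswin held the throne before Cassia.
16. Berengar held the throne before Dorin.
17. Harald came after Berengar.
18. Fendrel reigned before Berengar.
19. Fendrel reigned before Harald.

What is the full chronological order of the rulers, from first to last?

The constraints fix every adjacent pair, so only one ordering works:
Fendrel → Maren → Gisela → Berengar → Dorin → Harald → Corvin → Elspeth → Oswin → Cassia.

Fendrel, Maren, Gisela, Berengar, Dorin, Harald, Corvin, Elspeth, Oswin, Cassia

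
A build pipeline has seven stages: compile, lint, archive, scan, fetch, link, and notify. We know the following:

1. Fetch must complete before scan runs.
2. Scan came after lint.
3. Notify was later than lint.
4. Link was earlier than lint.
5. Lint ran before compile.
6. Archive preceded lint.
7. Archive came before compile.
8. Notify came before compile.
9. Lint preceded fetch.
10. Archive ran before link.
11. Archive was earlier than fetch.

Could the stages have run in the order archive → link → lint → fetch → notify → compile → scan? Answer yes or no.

yes

Check each stated constraint against the proposed order — e.g. lint is ahead of scan; archive is ahead of compile. Every pair is in the required order; nothing is violated.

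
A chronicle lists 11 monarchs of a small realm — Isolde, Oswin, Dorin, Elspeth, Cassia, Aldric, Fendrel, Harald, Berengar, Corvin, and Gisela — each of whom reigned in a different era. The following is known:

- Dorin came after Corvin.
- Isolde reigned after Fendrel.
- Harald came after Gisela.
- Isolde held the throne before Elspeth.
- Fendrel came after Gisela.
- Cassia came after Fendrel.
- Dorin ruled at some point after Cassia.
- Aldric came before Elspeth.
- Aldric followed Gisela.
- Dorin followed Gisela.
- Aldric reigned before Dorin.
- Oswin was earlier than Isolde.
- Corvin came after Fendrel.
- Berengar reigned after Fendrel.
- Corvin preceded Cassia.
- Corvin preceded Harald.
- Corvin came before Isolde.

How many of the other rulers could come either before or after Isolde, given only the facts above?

Forced before Isolde: Corvin, Fendrel, Gisela, and Oswin; forced after Isolde: Elspeth.
That leaves Aldric, Berengar, Cassia, Dorin, and Harald with no forced order relative to Isolde — 5.

5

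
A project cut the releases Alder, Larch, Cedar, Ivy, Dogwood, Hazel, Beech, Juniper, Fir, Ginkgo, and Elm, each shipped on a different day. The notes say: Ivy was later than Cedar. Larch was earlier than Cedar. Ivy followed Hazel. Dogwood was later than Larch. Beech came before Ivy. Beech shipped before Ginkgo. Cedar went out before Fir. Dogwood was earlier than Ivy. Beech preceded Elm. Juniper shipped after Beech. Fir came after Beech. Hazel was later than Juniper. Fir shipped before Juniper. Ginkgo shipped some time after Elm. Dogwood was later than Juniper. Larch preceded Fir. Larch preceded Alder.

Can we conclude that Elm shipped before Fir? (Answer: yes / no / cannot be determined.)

No chain of stated constraints runs from Elm to Fir, and none runs from Fir to Elm either.
So the relative order of Elm and Fir is not fixed by the given facts.

cannot be determined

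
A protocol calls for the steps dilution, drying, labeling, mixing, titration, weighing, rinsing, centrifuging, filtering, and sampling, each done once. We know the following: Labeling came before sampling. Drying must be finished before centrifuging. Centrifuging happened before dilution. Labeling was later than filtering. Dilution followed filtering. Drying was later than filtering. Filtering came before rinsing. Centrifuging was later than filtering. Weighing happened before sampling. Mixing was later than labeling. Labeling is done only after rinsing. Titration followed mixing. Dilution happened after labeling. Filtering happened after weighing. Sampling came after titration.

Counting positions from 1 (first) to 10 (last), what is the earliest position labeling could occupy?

Filtering, rinsing, and weighing must all come before labeling — 3 forced predecessors.
Nothing else is forced ahead of labeling, so its earliest slot is position 3 + 1 = 4.

4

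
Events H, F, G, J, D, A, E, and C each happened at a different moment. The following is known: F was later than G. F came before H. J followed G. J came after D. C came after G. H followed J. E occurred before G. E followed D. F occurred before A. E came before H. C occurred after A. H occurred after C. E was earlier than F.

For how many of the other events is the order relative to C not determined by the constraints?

Forced before C: A, D, E, F, and G; forced after C: H.
That leaves J with no forced order relative to C — 1.

1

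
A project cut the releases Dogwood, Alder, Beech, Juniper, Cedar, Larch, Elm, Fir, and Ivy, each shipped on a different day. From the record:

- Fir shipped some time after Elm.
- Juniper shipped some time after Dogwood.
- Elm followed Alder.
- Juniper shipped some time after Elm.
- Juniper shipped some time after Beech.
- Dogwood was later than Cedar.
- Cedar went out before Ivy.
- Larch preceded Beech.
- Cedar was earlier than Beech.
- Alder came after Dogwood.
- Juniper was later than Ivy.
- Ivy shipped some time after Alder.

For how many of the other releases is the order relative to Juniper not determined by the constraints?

1

Forced before Juniper: Alder, Beech, Cedar, Dogwood, Elm, Ivy, and Larch.
That leaves Fir with no forced order relative to Juniper — 1.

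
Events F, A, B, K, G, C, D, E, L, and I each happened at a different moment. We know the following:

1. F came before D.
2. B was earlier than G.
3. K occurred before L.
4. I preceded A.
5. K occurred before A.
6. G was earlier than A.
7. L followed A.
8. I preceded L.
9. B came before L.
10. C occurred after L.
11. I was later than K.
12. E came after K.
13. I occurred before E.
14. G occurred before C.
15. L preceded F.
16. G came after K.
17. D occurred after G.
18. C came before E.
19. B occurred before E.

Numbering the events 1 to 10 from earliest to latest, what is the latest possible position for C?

C must come before E — 1 event forced after it.
Everything else can be placed before C in some valid order, so C can sit as late as position 10 − 1 = 9.

9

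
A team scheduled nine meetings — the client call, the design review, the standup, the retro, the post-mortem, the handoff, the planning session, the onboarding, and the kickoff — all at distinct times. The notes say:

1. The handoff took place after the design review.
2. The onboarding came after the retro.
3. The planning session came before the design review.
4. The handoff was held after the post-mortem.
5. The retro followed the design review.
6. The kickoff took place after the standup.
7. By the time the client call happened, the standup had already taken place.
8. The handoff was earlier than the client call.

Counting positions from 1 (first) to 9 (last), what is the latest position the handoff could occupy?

8

The handoff must come before the client call — 1 meeting forced after it.
Everything else can be placed before the handoff in some valid order, so the handoff can sit as late as position 9 − 1 = 8.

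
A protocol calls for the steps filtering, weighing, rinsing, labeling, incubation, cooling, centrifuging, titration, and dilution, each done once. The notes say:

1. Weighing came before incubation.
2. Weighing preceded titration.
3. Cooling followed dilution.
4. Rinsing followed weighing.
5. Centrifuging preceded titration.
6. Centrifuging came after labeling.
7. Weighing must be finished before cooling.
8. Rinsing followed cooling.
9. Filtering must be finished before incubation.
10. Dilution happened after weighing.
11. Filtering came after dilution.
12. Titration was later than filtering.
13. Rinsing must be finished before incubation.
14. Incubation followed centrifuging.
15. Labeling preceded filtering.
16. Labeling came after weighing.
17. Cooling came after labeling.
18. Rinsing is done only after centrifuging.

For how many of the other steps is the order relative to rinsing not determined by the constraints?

Forced before rinsing: centrifuging, cooling, dilution, labeling, and weighing; forced after rinsing: incubation.
That leaves filtering and titration with no forced order relative to rinsing — 2.

2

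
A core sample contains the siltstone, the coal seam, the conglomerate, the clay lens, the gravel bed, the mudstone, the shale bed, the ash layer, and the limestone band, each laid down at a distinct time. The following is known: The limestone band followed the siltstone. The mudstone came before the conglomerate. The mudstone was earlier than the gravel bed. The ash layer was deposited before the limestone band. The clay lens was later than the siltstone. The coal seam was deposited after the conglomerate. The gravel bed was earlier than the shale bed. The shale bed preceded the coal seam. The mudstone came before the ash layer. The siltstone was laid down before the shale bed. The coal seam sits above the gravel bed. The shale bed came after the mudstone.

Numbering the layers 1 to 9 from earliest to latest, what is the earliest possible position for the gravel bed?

The mudstone must come before the gravel bed — 1 forced predecessor.
Nothing else is forced ahead of the gravel bed, so its earliest slot is position 1 + 1 = 2.

2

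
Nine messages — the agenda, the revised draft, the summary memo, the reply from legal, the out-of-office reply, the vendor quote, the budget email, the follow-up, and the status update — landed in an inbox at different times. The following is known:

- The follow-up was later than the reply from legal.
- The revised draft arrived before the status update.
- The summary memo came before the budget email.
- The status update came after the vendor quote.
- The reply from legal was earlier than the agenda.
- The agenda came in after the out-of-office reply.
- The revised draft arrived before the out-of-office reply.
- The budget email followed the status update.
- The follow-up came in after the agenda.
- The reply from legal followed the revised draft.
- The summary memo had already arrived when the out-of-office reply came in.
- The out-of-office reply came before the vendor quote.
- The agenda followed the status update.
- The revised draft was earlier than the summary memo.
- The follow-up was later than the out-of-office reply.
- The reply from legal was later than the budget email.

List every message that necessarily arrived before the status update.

the out-of-office reply, the revised draft, the summary memo, the vendor quote

Directly stated before the status update: the revised draft and the vendor quote.
The out-of-office reply reaches the status update via the out-of-office reply → the vendor quote → the status update.
The summary memo reaches the status update via the summary memo → the out-of-office reply → the vendor quote → the status update.
No chain forces the budget email (or any of the others) ahead of the status update.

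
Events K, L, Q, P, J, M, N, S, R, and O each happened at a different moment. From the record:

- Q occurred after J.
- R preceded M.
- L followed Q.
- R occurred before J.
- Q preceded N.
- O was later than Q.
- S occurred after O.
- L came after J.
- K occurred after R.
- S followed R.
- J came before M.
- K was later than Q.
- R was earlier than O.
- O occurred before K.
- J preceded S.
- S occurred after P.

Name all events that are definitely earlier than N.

J, Q, R

Directly stated before N: Q.
J reaches N via J → Q → N.
R reaches N via R → J → Q → N.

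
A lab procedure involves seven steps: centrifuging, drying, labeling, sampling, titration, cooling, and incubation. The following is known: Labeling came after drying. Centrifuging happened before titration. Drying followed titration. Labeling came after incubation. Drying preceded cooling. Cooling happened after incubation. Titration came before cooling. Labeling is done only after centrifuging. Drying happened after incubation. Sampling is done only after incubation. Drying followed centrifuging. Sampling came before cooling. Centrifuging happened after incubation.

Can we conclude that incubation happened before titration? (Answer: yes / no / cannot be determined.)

yes

Chain the constraints: incubation → centrifuging → titration. Each link is directly stated, so incubation comes before titration.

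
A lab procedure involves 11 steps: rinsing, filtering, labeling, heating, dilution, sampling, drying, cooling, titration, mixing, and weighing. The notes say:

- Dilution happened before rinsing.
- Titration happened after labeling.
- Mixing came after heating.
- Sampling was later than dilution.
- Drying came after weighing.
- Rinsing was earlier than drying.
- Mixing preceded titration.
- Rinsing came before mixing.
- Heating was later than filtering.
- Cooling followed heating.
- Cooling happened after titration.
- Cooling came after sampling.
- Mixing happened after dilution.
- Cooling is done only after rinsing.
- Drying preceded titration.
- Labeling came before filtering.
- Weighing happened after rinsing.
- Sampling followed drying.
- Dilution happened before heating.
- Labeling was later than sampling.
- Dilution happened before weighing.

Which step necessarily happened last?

Every other step has a chain of constraints placing it before cooling, so cooling is last.

cooling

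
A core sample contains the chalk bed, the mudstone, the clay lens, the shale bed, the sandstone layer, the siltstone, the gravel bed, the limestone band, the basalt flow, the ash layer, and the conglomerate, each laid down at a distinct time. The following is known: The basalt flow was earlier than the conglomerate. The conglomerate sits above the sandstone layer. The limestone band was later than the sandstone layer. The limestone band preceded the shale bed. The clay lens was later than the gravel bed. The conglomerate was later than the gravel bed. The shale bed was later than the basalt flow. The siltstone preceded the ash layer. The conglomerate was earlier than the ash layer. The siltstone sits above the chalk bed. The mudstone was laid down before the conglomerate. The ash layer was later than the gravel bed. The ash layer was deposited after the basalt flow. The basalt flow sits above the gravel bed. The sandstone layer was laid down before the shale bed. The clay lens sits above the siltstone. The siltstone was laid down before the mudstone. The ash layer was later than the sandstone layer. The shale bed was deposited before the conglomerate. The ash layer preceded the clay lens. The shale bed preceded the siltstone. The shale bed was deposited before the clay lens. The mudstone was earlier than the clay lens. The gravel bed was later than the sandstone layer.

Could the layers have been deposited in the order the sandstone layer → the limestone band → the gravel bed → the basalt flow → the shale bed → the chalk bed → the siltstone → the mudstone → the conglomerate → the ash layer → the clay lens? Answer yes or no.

Check each stated constraint against the proposed order — e.g. the gravel bed is ahead of the clay lens; the sandstone layer is ahead of the ash layer. Every pair is in the required order; nothing is violated.

yes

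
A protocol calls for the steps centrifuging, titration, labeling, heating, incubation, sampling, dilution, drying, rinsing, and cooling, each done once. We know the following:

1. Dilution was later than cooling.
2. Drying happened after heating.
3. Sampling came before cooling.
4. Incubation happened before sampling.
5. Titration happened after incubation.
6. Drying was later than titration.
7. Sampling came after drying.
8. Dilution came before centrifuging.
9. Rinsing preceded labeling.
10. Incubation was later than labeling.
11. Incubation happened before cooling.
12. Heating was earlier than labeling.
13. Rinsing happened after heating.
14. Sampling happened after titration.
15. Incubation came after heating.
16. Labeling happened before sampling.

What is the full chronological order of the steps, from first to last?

heating, rinsing, labeling, incubation, titration, drying, sampling, cooling, dilution, centrifuging

The constraints fix every adjacent pair, so only one ordering works:
heating → rinsing → labeling → incubation → titration → drying → sampling → cooling → dilution → centrifuging.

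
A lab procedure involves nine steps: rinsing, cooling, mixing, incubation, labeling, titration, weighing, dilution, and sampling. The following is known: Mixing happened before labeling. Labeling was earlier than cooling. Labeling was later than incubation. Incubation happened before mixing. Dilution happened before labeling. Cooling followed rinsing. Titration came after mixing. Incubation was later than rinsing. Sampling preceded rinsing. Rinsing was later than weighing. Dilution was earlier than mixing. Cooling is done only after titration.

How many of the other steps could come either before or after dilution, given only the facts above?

Forced after dilution: cooling, labeling, mixing, and titration.
That leaves incubation, rinsing, sampling, and weighing with no forced order relative to dilution — 4.

4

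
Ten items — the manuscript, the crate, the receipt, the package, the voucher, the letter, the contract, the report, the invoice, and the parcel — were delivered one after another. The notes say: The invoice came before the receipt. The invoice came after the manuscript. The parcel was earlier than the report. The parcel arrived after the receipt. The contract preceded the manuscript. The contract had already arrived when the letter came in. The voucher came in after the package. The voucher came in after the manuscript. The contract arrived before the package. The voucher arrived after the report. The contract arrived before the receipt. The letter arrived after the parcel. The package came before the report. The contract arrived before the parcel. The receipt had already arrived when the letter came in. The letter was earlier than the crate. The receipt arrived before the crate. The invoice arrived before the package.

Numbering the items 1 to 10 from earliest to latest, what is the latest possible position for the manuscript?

2

The manuscript must come before the crate, the invoice, the letter, the package, the parcel, the receipt, the report, and the voucher — 8 items forced after it.
Everything else can be placed before the manuscript in some valid order, so the manuscript can sit as late as position 10 − 8 = 2.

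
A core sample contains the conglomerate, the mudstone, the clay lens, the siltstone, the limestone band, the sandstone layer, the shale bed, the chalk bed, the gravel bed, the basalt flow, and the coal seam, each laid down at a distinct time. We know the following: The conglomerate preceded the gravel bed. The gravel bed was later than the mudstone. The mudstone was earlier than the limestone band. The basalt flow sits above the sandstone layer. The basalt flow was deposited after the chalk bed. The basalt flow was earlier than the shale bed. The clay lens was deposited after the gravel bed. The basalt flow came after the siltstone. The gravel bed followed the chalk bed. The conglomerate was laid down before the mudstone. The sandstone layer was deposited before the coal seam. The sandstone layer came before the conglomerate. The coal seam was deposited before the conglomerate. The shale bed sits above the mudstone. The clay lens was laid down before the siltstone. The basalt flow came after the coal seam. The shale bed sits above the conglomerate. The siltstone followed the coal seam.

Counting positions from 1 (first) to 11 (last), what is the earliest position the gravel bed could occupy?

6

The chalk bed, the coal seam, the conglomerate, the mudstone, and the sandstone layer must all come before the gravel bed — 5 forced predecessors.
Nothing else is forced ahead of the gravel bed, so its earliest slot is position 5 + 1 = 6.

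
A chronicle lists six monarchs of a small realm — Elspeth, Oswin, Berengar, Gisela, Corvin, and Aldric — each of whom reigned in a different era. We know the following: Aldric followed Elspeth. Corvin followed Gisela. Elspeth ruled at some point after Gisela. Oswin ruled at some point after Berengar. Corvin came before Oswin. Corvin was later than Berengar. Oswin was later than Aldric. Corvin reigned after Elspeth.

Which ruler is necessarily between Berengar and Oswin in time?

Corvin

Tracing the constraints gives Berengar → Corvin → Oswin, so Corvin sits after Berengar and before Oswin.
No other ruler is forced both after Berengar and before Oswin.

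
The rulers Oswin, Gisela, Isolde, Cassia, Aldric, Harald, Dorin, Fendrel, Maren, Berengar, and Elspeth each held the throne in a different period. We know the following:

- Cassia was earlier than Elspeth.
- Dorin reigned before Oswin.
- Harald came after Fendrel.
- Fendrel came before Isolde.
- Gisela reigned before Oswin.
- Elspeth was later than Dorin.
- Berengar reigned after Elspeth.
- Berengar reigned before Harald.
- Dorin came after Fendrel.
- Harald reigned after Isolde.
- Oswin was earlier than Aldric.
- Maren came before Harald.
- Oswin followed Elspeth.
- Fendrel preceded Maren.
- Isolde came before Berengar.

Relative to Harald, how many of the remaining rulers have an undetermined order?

3

Forced before Harald: Berengar, Cassia, Dorin, Elspeth, Fendrel, Isolde, and Maren.
That leaves Aldric, Gisela, and Oswin with no forced order relative to Harald — 3.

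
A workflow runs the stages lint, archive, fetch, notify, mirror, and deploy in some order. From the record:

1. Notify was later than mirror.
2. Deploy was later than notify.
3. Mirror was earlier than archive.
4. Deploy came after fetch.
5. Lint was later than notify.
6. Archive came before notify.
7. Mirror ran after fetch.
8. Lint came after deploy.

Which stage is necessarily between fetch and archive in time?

mirror

Tracing the constraints gives fetch → mirror → archive, so mirror sits after fetch and before archive.
No other stage is forced both after fetch and before archive.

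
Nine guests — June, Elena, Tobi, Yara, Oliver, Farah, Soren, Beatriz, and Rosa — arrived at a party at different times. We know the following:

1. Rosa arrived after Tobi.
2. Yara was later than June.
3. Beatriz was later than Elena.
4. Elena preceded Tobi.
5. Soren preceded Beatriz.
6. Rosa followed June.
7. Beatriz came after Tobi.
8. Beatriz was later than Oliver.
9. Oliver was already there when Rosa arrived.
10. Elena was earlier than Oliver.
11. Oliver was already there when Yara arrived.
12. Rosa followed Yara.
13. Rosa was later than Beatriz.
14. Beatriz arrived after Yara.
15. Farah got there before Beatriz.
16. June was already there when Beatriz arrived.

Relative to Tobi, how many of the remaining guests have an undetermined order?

Forced before Tobi: Elena; forced after Tobi: Beatriz and Rosa.
That leaves Farah, June, Oliver, Soren, and Yara with no forced order relative to Tobi — 5.

5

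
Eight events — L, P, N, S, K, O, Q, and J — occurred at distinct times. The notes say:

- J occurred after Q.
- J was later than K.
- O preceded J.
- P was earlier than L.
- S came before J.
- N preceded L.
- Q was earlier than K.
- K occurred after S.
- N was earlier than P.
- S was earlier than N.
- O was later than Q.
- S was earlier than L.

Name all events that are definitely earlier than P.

Directly stated before P: N.
S reaches P via S → N → P.
No chain forces O (or any of the others) ahead of P.

N, S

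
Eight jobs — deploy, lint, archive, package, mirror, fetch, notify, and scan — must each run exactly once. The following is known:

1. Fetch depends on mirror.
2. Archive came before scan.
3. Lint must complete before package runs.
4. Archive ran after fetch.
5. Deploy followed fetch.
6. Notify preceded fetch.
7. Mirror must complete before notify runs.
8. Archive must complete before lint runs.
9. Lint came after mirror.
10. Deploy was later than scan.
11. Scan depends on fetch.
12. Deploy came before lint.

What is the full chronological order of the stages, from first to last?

The constraints fix every adjacent pair, so only one ordering works:
mirror → notify → fetch → archive → scan → deploy → lint → package.

mirror, notify, fetch, archive, scan, deploy, lint, package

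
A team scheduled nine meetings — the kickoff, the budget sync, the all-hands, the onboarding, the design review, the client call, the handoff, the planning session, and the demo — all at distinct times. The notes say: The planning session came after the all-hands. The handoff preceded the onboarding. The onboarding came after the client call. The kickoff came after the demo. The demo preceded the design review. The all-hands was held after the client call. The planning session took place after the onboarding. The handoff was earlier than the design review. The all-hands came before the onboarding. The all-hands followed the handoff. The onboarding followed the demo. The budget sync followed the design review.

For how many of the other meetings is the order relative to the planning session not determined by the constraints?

Forced before the planning session: the all-hands, the client call, the demo, the handoff, and the onboarding.
That leaves the budget sync, the design review, and the kickoff with no forced order relative to the planning session — 3.

3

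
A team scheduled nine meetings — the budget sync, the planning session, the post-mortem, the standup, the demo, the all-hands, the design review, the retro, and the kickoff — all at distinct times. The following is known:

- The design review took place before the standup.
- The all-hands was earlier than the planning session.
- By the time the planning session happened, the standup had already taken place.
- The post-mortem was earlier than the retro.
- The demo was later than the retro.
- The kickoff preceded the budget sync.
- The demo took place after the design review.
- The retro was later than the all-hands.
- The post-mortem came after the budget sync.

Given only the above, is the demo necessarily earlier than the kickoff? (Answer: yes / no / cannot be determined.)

Tracing the constraints gives the kickoff → the budget sync → the post-mortem → the retro → the demo, so the kickoff must come before the demo.
That means the demo cannot be before the kickoff.

no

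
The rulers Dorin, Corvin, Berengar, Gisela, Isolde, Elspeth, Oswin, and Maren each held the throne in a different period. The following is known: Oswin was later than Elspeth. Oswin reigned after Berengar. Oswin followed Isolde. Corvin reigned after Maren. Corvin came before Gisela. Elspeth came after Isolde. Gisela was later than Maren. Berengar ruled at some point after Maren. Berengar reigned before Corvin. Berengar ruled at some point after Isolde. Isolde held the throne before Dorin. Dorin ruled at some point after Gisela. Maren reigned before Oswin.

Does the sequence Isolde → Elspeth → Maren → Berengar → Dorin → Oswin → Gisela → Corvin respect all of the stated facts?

no

The constraints require Gisela before Dorin, but in the proposed sequence Dorin appears ahead of Gisela. That one violation is enough.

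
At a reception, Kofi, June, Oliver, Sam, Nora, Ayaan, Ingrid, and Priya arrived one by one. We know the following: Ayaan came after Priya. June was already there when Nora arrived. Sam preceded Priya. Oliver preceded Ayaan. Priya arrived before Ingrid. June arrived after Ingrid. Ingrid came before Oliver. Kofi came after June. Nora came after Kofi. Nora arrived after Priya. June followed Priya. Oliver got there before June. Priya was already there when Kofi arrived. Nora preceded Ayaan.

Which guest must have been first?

Sam

Sam has a chain of constraints placing them before every other guest, so Sam must be first.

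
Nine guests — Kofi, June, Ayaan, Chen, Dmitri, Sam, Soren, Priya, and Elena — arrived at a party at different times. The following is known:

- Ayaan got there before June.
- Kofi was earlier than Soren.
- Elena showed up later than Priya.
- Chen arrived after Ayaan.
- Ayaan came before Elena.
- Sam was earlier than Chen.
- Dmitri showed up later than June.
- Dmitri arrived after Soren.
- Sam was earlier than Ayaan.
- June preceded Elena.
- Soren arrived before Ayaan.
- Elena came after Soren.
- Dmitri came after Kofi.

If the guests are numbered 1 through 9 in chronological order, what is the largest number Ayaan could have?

Ayaan must come before Chen, Dmitri, Elena, and June — 4 guests forced after them.
Everything else can be placed before Ayaan in some valid order, so Ayaan can sit as late as position 9 − 4 = 5.

5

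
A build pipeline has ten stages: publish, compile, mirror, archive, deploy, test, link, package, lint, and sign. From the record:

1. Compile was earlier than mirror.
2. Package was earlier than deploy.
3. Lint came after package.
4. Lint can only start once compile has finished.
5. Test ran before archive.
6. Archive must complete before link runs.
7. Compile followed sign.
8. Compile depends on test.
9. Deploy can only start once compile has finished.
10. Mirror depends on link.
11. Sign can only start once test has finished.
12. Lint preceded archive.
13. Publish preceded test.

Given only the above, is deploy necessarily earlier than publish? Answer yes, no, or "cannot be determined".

Tracing the constraints gives publish → test → compile → deploy, so publish must come before deploy.
That means deploy cannot be before publish.

no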